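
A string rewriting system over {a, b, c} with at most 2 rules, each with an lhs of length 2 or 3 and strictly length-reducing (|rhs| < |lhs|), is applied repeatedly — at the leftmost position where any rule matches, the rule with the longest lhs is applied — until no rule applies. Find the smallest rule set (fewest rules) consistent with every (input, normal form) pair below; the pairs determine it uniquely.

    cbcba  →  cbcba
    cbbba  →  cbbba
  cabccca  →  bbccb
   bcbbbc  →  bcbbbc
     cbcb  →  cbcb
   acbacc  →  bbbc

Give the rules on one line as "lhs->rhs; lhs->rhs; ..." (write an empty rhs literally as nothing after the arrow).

ac->b; ca->b

  | cbcba
  | cbbba
  | cabccca => bbccca => bbccb
  | bcbbbc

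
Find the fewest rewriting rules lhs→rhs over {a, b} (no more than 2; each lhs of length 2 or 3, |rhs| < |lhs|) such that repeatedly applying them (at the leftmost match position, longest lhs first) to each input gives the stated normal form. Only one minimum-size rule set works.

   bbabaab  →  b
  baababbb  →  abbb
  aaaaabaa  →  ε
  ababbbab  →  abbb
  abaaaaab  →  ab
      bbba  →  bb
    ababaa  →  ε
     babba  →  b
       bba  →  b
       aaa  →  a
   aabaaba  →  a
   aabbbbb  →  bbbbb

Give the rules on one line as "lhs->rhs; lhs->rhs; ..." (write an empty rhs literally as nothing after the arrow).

aa->; ba->

  | bbabaab => bbaab => bab => b
  | baababbb => ababbb => abbb
  | aaaaabaa => aaabaa => abaa => aa => ε
  | ababbbab => abbbab => abbb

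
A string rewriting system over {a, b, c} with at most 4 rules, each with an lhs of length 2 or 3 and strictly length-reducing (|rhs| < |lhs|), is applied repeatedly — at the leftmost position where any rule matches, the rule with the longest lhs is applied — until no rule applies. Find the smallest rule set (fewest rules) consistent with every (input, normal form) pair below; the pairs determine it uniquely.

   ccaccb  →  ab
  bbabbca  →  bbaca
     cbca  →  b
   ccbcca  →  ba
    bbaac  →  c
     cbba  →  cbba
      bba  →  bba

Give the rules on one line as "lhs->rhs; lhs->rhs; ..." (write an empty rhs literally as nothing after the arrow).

aa->b; bc->c; cc->a

  | ccaccb => aaccb => bccb => ccb => ab
  | bbabbca => bbabca => bbaca
  | cbca => cca => aa => b
  | ccbcca => abcca => acca => aaa => ba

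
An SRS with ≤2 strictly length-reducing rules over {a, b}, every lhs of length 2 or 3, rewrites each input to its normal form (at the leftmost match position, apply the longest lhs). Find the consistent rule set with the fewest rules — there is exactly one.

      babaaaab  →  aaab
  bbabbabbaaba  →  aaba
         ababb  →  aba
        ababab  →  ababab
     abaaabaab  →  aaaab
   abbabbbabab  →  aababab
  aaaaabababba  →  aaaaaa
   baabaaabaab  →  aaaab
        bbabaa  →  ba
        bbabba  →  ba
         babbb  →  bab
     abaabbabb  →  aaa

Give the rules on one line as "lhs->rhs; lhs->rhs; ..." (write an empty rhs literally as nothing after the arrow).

abb->a; baa->a

  | babaaaab => baaaab => aaab
  | bbabbabbaaba => bbaabbaaba => babbaaba => baaaba => aaba
  | ababb => aba
  | ababab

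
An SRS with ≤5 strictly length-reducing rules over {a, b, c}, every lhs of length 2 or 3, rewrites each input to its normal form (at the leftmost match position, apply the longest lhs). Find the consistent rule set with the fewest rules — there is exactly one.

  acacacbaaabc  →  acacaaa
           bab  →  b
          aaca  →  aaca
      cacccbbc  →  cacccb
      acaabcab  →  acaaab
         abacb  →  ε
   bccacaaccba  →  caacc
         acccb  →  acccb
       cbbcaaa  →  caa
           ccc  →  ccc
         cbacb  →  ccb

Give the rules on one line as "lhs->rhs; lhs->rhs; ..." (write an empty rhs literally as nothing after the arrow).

  | acacacbaaabc => acacaaabc => acacaaa
  | bab => b
  | aaca
  | cacccbbc => cacccb

acb->; ba->; bc->; bcc->b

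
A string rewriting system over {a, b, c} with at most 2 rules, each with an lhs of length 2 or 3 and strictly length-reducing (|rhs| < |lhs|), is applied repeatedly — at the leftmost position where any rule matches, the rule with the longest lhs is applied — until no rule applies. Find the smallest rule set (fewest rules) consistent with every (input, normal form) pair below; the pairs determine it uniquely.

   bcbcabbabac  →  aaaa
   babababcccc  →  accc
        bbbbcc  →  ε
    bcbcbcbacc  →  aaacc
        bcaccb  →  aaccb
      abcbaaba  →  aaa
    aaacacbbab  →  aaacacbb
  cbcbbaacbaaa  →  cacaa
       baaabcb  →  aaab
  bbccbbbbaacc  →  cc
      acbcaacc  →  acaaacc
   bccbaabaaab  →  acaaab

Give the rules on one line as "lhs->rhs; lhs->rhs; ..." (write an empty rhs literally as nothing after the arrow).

  | bcbcabbabac => abcabbabac => aaabbabac => aaabbac => aaabc => aaaa
  | babababcccc => bababcccc => babcccc => bcccc => accc
  | bbbbcc => bbbac => bbc => ba => ε
  | bcbcbcbacc => abcbcbacc => aabcbacc => aaabacc => aaacc

ba->; bc->a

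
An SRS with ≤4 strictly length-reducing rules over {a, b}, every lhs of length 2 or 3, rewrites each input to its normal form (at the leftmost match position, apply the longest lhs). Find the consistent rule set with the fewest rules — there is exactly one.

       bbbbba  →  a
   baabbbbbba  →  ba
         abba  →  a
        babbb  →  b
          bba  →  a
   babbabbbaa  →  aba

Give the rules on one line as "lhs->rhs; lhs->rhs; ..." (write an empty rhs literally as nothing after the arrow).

aa->a; aab->; bb->a

  | bbbbba => abbba => aaba => a
  | baabbbbbba => bbbbbba => abbbba => aabba => ba
  | abba => aaa => aa => a
  | babbb => baab => b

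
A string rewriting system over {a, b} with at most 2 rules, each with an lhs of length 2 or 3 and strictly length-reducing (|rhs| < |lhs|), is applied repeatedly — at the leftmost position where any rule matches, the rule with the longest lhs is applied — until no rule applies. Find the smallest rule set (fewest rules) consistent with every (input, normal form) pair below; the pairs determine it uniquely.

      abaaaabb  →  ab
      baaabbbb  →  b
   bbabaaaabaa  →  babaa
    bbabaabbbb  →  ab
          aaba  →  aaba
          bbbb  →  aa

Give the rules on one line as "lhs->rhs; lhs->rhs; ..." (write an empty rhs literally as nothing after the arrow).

  | abaaaabb => abbabb => aaabb => bbb => ab
  | baaabbbb => bbbbbb => abbbb => aabb => aaa => b
  | bbabaaaabaa => aabaaaabaa => aabbabaa => aaaabaa => babaa
  | bbabaabbbb => aabaabbbb => aabaaabb => aabbbb => aaabb => bbb => ab

aaa->b; bb->a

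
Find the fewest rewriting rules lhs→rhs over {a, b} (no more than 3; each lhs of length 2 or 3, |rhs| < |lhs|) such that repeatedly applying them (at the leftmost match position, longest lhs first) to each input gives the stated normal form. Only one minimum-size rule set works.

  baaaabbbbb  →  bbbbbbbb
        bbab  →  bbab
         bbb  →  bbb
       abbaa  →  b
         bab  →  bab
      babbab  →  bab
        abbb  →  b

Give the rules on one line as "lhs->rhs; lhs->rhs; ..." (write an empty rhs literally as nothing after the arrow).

  | baaaabbbbb => bbaabbbbb => bbbbbbbb
  | bbab
  | bbb
  | abbaa => aa => b

aa->b; abb->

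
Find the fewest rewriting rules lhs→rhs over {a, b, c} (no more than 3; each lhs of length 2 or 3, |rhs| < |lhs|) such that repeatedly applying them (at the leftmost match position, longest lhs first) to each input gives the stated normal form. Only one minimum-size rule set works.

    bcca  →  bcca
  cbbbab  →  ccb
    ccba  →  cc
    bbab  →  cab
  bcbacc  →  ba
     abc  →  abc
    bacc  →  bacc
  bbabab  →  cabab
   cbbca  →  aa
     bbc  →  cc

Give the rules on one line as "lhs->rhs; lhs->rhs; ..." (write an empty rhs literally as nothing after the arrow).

bb->c; cba->c; ccc->a

  | bcca
  | cbbbab => ccbab => ccb
  | ccba => cc
  | bbab => cab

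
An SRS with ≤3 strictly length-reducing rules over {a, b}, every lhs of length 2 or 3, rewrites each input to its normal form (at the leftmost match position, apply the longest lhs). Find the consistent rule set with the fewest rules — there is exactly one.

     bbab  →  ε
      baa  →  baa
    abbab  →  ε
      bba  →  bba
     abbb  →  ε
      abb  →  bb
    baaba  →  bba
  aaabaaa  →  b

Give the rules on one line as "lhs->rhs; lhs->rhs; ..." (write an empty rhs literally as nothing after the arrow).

aaa->; ab->b; bbb->

  | bbab => bbb => ε
  | baa
  | abbab => bbab => bbb => ε
  | bba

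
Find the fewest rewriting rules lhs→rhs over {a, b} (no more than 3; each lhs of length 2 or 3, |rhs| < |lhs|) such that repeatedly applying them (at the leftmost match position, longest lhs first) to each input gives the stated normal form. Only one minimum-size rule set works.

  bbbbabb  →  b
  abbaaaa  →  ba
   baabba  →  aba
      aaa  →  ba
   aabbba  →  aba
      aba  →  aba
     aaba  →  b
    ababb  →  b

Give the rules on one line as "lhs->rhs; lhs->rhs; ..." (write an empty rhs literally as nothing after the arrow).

  | bbbbabb => ababb => abaa => abb => aa => b
  | abbaaaa => aaaaaa => baaaa => bbaa => aaa => ba
  | baabba => bbbba => aba
  | aaa => ba

aa->b; bb->a; bbb->a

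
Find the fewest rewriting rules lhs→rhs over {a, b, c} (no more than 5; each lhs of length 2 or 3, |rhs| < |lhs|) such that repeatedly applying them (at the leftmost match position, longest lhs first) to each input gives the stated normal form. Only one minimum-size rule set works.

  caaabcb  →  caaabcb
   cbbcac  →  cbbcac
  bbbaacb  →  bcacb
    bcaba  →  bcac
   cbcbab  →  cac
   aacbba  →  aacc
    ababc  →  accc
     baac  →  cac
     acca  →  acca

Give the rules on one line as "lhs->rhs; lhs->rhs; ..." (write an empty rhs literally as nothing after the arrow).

  | caaabcb
  | cbbcac
  | bbbaacb => bcacb
  | bcaba => bcac

ba->c; bab->cc; bba->c; bcc->a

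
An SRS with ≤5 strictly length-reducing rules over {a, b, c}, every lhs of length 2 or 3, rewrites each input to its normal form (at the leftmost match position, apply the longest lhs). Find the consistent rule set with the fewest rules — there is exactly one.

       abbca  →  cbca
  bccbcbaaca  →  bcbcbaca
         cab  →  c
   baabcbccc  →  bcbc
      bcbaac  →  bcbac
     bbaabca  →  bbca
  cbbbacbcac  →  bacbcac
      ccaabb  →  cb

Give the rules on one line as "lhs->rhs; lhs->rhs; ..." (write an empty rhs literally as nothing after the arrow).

  | abbca => cbca
  | bccbcbaaca => bcbcbaaca => bcbcbaca
  | cab => cc => c
  | baabcbccc => babcbccc => bccbccc => bcbccc => bcbcc => bcbc

aa->a; ab->c; cbb->; cc->c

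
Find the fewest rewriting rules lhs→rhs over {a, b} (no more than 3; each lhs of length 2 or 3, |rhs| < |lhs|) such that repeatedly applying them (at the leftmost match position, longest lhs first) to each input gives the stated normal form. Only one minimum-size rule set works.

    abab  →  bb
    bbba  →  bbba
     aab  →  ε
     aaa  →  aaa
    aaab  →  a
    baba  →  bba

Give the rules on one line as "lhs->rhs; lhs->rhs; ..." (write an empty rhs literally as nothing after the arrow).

  | abab => bab => bb
  | bbba
  | aab => ε
  | aaa

aab->; ab->b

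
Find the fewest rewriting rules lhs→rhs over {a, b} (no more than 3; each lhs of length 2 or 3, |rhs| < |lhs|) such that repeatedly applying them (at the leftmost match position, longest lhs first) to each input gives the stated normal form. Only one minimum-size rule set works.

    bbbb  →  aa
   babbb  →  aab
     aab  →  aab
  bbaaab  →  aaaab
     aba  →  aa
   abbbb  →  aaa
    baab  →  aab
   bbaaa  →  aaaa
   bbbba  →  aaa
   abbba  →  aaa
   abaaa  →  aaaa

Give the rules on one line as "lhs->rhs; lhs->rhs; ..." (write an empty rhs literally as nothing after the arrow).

  | bbbb => abb => aa
  | babbb => abbb => aab
  | aab
  | bbaaab => aaaab

ba->a; bb->a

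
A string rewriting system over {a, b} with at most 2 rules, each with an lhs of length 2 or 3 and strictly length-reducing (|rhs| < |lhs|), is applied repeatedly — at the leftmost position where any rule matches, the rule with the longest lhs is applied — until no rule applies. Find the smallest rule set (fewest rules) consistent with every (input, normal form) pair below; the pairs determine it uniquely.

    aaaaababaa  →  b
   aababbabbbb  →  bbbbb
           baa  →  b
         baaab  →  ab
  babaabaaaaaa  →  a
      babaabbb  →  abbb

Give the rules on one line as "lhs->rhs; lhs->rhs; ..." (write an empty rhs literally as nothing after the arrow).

  | aaaaababaa => baaababaa => aaababaa => bababaa => ababaa => aabaa => bbaa => baa => aa => b
  | aababbabbbb => bbabbabbbb => babbabbbb => abbabbbb => ababbbb => aabbbb => bbbbb
  | baa => aa => b
  | baaab => aaab => bab => ab

aa->b; ba->a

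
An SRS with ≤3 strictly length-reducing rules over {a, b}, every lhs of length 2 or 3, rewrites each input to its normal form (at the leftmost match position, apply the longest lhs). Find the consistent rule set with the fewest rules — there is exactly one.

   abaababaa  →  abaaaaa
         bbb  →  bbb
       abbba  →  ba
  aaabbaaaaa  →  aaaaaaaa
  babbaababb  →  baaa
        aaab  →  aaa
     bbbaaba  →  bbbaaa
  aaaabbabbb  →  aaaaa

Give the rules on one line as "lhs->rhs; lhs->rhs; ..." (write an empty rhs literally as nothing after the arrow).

aab->aa; abb->

  | abaababaa => abaaabaa => abaaaaa
  | bbb
  | abbba => ba
  | aaabbaaaaa => aaabaaaaa => aaaaaaaa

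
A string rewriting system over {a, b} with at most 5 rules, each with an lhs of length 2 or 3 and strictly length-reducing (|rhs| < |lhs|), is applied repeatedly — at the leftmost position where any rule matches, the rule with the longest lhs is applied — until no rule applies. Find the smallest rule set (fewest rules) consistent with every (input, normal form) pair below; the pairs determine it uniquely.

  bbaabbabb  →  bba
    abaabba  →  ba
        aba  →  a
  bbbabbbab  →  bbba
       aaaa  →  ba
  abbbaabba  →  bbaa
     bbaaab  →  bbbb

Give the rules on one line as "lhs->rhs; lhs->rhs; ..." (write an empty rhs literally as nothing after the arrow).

aaa->b; aab->ab; ab->; bab->ba

  | bbaabbabb => bbabbabb => bbababb => bbaabb => bbabb => bbab => bba
  | abaabba => aabba => abba => ba
  | aba => a
  | bbbabbbab => bbbabbab => bbbabab => bbbaab => bbbab => bbba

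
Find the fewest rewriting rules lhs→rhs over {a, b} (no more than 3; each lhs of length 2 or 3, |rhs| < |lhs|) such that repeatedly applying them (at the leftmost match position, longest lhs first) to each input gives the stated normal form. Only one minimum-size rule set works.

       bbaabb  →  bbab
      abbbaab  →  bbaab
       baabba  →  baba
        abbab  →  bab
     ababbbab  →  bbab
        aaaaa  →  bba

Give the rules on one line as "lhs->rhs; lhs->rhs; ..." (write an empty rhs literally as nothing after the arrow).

  | bbaabb => bbab
  | abbbaab => bbaab
  | baabba => baba
  | abbab => bab

aaa->ba; abb->b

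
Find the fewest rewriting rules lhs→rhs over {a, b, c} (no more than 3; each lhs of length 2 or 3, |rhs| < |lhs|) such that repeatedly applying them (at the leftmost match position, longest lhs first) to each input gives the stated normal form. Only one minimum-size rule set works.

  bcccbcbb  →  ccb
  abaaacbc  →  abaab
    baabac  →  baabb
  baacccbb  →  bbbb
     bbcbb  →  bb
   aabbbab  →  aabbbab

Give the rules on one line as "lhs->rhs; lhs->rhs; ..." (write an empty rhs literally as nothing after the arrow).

  | bcccbcbb => ccbcbb => ccb
  | abaaacbc => abaabbc => abaab
  | baabac => baabb
  | baacccbb => babccbb => bacbb => bbbb

ac->b; bc->; bcb->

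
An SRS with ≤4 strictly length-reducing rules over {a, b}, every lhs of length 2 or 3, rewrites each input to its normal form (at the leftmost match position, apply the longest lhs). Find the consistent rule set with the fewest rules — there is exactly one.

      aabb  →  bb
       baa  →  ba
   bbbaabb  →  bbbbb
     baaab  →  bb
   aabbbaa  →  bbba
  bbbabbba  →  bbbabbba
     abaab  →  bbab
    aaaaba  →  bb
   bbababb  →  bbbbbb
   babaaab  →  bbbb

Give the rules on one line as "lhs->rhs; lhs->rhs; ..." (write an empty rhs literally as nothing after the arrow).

aa->a; aaa->; aab->b; aba->bb

  | aabb => bb
  | baa => ba
  | bbbaabb => bbbbb
  | baaab => bb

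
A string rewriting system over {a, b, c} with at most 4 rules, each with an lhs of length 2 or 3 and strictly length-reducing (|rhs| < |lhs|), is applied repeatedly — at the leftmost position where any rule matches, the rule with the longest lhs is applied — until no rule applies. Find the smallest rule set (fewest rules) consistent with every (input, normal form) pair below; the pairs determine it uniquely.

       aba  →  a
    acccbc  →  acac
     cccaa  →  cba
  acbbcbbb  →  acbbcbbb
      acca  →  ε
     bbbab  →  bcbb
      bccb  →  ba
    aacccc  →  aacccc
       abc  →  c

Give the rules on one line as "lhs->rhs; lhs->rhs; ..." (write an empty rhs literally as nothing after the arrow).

ab->; bba->cb; cca->b; ccb->a

  | aba => a
  | acccbc => acac
  | cccaa => cba
  | acbbcbbb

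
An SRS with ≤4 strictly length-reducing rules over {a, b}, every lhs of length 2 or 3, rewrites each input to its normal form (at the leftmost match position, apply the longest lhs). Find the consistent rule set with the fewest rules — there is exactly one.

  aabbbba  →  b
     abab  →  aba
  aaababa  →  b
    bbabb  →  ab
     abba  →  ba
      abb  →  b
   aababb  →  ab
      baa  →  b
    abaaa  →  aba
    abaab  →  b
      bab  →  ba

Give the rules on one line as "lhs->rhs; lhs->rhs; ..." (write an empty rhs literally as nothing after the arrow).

aa->b; baa->b; bab->ba; bb->a

  | aabbbba => bbbbba => abbba => aaba => bba => aa => b
  | abab => aba
  | aaababa => bababa => baaba => bba => aa => b
  | bbabb => aabb => bbb => ab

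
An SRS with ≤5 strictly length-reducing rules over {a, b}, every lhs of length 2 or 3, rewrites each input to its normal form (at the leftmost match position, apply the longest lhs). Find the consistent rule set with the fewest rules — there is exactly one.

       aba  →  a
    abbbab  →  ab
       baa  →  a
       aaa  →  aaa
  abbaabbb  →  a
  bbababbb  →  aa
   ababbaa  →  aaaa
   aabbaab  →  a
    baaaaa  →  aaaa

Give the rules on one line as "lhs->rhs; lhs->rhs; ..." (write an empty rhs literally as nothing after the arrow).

aab->a; ba->; bb->a; bbb->b

  | aba => a
  | abbbab => abab => ab
  | baa => a
  | aaa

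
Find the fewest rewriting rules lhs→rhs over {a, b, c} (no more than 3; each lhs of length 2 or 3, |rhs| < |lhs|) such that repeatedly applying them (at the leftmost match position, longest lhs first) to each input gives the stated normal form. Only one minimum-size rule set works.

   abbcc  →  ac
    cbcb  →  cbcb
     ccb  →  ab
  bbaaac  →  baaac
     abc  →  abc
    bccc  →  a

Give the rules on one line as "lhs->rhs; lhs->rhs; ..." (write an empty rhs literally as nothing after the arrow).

bb->b; bcc->c; cc->a

  | abbcc => abcc => ac
  | cbcb
  | ccb => ab
  | bbaaac => baaac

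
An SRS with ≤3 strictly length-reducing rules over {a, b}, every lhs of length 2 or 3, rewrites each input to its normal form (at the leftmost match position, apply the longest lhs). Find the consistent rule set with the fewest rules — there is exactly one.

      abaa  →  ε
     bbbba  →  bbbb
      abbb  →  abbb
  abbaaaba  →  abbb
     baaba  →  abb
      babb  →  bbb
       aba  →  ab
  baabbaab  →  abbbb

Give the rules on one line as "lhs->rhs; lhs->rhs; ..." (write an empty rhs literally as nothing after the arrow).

aab->; ba->b; baa->ab

  | abaa => aab => ε
  | bbbba => bbbb
  | abbb
  | abbaaaba => abababa => abbaba => abbba => abbb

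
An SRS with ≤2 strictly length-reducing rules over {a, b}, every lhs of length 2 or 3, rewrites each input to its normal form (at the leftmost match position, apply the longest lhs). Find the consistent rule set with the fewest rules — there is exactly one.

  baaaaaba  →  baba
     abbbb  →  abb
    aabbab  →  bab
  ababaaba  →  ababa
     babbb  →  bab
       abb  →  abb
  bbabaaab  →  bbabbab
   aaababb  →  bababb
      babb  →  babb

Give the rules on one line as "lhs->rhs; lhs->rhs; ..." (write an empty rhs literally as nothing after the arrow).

  | baaaaaba => bbaaaba => bbbaba => baba
  | abbbb => abb
  | aabbab => bbbab => bab
  | ababaaba => ababbba => ababa

aa->b; bbb->b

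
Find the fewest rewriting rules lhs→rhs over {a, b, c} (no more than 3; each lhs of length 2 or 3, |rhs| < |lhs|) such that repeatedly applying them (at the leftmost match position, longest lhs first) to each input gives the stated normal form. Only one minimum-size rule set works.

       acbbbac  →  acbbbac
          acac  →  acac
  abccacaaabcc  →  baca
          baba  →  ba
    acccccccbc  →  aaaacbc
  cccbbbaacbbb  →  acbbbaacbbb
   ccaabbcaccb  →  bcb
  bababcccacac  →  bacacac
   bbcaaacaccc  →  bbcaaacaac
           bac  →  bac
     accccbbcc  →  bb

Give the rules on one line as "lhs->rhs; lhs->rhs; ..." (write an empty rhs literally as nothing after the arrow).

  | acbbbac
  | acac
  | abccacaaabcc => ccacaaabcc => bacaaabcc => bacaacc => bacaab => baca
  | baba => ba

ab->; cc->b; ccc->ac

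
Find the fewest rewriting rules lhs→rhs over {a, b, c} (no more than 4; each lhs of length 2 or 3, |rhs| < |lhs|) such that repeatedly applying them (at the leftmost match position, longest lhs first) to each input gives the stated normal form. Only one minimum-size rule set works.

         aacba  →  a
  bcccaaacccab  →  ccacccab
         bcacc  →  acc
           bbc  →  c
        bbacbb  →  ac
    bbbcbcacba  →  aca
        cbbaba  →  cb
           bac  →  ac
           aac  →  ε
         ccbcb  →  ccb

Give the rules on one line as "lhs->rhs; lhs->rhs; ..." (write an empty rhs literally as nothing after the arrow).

aa->b; ba->a; bb->; bc->

  | aacba => bcba => ba => a
  | bcccaaacccab => ccaaacccab => ccbacccab => ccacccab
  | bcacc => acc
  | bbc => c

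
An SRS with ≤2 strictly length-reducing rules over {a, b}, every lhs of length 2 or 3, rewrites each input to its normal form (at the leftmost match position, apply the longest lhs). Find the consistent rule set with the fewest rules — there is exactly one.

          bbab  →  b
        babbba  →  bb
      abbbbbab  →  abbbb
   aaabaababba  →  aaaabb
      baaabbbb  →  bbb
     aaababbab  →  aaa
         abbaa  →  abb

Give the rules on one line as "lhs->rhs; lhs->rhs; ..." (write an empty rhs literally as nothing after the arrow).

  | bbab => b
  | babbba => bba => bb
  | abbbbbab => abbbb
  | aaabaababba => aaabababba => aaaabba => aaaabb

ba->b; bab->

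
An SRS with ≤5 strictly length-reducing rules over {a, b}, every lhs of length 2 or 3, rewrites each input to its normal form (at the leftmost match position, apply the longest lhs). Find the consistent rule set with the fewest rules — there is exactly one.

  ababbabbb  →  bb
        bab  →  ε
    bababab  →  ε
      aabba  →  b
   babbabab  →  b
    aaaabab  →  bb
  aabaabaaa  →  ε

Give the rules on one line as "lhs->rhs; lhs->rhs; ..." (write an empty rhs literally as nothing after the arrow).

  | ababbabbb => babbabbb => babbb => bb
  | bab => ε
  | bababab => abab => bab => ε
  | aabba => bbba => b

aa->b; ab->b; bab->; bba->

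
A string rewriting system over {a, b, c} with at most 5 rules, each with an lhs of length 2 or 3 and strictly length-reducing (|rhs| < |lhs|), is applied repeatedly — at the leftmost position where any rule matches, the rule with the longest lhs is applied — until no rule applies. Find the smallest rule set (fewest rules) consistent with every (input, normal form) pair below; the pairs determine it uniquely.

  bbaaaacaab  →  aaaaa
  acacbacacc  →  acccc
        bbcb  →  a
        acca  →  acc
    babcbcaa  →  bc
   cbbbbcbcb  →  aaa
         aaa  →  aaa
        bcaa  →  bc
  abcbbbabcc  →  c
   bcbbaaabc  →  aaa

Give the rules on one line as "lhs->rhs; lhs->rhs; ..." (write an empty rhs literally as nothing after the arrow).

abc->; ba->a; ca->c; cb->a

  | bbaaaacaab => baaaacaab => aaaacaab => aaaacab => aaaacb => aaaaa
  | acacbacacc => accbacacc => acaacacc => acacacc => accacc => acccc
  | bbcb => bba => ba => a
  | acca => acc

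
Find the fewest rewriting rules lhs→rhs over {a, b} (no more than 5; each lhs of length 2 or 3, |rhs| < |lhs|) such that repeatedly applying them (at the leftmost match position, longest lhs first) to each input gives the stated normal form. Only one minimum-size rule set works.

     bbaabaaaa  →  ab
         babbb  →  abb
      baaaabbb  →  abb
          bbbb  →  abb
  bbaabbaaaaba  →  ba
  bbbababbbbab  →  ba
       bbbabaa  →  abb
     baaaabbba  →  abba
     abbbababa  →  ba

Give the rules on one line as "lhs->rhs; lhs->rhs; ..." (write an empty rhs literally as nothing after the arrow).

  | bbaabaaaa => bbbaaaa => abaaaa => abaaa => abaa => aba => ab
  | babbb => abb
  | baaaabbb => baabbb => bbbb => abb
  | bbbb => abb

aa->; aba->ab; bab->a; bbb->ab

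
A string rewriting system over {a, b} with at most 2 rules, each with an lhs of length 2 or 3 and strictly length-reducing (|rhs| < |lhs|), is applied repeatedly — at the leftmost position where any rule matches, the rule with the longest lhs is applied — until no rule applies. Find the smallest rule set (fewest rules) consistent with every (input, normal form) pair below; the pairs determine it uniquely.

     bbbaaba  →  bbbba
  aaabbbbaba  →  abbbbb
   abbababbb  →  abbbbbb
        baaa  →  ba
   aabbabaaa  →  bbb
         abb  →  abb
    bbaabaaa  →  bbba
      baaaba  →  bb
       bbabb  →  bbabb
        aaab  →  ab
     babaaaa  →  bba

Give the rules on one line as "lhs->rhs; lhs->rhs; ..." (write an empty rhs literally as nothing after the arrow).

  | bbbaaba => bbbba
  | aaabbbbaba => abbbbaba => abbbbb
  | abbababbb => abbbbbb
  | baaa => ba

aa->; aba->b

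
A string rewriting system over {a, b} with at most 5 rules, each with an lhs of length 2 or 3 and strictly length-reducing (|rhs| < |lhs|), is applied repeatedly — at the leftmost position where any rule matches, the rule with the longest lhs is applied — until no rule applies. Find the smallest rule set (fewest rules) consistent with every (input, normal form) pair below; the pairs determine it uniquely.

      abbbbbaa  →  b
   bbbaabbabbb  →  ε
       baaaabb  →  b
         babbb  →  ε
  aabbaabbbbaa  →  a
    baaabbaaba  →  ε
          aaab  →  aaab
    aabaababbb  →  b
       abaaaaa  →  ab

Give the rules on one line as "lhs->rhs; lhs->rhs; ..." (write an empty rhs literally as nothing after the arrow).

abb->bb; ba->b; bb->; bba->

  | abbbbbaa => bbbbbaa => bbbaa => baa => ba => b
  | bbbaabbabbb => baabbabbb => babbabbb => bbbabbb => babbb => bbbb => bb => ε
  | baaaabb => baaabb => baabb => babb => bbb => b
  | babbb => bbbb => bb => ε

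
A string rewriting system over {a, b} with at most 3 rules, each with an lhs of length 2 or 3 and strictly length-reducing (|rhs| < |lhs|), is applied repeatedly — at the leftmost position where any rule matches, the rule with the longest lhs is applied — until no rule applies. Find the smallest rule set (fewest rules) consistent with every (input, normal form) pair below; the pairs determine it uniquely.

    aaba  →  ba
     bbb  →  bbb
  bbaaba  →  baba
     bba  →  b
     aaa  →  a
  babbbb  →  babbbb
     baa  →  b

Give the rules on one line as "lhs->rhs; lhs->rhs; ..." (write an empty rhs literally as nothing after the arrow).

aa->; bba->b

  | aaba => ba
  | bbb
  | bbaaba => baba
  | bba => b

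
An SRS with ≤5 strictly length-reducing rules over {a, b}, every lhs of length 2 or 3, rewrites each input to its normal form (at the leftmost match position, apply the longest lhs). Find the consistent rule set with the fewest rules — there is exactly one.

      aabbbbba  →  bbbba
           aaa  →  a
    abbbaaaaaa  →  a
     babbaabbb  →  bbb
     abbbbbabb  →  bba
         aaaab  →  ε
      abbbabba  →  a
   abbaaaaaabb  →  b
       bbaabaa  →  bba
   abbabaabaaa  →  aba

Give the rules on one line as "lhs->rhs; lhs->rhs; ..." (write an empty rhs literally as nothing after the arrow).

aa->a; aaa->a; aab->; abb->aa

  | aabbbbba => bbbba
  | aaa => a
  | abbbaaaaaa => aabaaaaaa => aaaaaa => aaaa => aa => a
  | babbaabbb => baaaabbb => baabbb => bbb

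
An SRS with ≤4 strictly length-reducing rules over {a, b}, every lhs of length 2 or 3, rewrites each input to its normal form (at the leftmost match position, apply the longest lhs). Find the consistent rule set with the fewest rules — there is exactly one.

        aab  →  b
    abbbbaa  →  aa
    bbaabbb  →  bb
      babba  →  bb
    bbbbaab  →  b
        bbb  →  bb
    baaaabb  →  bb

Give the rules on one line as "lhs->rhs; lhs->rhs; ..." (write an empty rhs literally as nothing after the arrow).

ab->b; ba->b; baa->aa; bbb->bb

  | aab => ab => b
  | abbbbaa => bbbbaa => bbbaa => bbaa => baa => aa
  | bbaabbb => baabbb => aabbb => abbb => bbb => bb
  | babba => bbba => bba => bb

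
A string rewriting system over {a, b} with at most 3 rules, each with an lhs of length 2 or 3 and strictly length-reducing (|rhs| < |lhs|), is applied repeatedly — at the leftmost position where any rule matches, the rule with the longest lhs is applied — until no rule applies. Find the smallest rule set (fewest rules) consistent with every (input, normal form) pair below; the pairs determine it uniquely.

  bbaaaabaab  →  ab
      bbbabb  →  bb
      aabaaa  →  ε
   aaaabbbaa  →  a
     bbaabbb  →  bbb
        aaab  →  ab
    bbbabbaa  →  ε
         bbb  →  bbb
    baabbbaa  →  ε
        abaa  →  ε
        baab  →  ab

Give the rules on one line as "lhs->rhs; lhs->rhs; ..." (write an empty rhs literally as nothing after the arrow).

aa->; ba->; bba->a

  | bbaaaabaab => aaaabaab => aabaab => baab => ab
  | bbbabb => babb => bb
  | aabaaa => baaa => aa => ε
  | aaaabbbaa => aabbbaa => bbbaa => baa => a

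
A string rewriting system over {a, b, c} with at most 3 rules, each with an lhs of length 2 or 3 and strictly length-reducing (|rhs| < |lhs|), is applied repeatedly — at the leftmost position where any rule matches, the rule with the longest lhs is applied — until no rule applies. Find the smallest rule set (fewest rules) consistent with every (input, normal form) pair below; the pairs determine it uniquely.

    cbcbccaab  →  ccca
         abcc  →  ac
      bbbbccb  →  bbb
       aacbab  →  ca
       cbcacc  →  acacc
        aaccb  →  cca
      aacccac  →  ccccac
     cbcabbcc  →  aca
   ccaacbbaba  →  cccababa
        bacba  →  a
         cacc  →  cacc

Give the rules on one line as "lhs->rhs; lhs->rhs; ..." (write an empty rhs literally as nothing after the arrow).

  | cbcbccaab => acbccaab => aaccaab => cccaab => ccccb => ccca
  | abcc => ac
  | bbbbccb => bbbcb => bbb
  | aacbab => ccbab => caab => ccb => ca

aa->c; bc->; cb->a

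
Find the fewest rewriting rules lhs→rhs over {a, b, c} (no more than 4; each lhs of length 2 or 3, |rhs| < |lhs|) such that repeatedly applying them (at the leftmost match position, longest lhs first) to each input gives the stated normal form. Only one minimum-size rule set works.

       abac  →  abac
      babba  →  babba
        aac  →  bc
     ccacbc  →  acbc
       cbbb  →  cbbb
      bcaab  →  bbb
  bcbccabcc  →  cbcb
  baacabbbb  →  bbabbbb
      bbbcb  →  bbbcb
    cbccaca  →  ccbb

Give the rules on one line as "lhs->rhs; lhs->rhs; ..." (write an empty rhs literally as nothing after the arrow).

  | abac
  | babba
  | aac => bc
  | ccacbc => cacbc => acbc

aa->b; abc->c; bcc->cb; ca->a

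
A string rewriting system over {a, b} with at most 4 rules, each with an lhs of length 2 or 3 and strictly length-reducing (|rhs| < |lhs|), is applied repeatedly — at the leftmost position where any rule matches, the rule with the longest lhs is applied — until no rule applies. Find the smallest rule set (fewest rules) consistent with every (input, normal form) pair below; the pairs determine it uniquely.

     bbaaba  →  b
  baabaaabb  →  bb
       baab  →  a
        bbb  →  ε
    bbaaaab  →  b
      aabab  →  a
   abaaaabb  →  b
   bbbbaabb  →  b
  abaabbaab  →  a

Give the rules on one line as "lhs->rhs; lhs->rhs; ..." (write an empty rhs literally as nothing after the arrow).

  | bbaaba => bbaba => baa => ba => b
  | baabaaabb => babaaabb => aaaabb => aaabb => aabb => abb => bb
  | baab => bab => a
  | bbb => ε

ab->b; ba->b; bab->a; bbb->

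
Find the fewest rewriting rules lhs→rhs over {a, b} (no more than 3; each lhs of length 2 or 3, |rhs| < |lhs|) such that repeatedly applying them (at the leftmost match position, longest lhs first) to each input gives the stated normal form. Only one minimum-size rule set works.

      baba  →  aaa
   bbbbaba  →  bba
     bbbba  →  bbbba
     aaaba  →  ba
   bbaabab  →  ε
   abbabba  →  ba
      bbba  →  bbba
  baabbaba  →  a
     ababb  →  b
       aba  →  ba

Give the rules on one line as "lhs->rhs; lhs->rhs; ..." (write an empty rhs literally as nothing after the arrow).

  | baba => aaa
  | bbbbaba => bbbaaa => bba
  | bbbba
  | aaaba => aaba => aba => ba

ab->b; baa->; bab->aa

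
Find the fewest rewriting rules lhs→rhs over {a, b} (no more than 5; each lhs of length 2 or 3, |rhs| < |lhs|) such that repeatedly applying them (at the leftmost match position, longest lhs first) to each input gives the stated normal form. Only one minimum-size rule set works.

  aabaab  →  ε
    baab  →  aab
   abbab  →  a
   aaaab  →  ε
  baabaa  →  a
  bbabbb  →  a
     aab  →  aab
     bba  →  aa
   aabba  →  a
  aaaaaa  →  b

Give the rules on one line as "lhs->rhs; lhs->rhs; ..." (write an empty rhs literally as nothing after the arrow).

  | aabaab => aaaab => bab => ε
  | baab => aab
  | abbab => aaab => bb => a
  | aaaab => bab => ε

aaa->b; ba->a; bab->; bb->a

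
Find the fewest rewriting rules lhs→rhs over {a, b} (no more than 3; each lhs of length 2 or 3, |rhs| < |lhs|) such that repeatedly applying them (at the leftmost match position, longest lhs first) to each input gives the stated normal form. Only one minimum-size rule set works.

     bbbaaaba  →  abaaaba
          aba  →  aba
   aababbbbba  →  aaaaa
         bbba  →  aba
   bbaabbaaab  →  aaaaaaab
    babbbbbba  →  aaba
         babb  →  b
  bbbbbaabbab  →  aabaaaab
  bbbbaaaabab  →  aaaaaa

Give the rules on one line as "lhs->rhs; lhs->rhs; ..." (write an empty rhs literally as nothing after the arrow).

  | bbbaaaba => abaaaba
  | aba
  | aababbbbba => aabbbba => aaabba => aaaaa
  | bbba => aba

bab->; bb->a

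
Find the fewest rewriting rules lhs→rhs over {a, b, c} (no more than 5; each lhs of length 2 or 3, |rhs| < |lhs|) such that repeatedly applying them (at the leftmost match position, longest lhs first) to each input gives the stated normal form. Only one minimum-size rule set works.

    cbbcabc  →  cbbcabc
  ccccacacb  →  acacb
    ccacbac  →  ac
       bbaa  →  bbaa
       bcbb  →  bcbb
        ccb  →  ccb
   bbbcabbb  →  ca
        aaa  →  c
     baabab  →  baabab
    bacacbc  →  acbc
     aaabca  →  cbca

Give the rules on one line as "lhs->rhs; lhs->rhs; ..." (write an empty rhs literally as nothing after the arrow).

  | cbbcabc
  | ccccacacb => ccacacb => acacb
  | ccacbac => acbac => ac
  | bbaa

aaa->c; bac->; bbb->; cca->a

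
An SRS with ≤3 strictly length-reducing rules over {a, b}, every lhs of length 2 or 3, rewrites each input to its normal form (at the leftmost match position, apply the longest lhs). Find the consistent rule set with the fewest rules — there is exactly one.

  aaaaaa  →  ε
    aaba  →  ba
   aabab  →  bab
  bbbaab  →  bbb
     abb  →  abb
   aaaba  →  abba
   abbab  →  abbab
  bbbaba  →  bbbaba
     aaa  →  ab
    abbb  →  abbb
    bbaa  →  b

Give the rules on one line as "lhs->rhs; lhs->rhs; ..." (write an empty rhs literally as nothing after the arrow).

  | aaaaaa => abaaa => aa => ε
  | aaba => ba
  | aabab => bab
  | bbbaab => bbb

aa->; aaa->ab; baa->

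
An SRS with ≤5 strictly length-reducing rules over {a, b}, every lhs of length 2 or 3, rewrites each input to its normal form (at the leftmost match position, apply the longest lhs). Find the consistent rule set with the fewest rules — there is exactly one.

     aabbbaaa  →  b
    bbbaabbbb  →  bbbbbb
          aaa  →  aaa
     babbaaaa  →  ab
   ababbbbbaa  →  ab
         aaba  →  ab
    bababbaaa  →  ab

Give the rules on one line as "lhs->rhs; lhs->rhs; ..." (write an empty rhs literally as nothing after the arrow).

aba->b; abb->b; baa->ab; bba->ab

  | aabbbaaa => abbaaa => baaa => aba => b
  | bbbaabbbb => bababbbb => bbbbbb
  | aaa
  | babbaaaa => bbaaaa => abaaa => baa => ab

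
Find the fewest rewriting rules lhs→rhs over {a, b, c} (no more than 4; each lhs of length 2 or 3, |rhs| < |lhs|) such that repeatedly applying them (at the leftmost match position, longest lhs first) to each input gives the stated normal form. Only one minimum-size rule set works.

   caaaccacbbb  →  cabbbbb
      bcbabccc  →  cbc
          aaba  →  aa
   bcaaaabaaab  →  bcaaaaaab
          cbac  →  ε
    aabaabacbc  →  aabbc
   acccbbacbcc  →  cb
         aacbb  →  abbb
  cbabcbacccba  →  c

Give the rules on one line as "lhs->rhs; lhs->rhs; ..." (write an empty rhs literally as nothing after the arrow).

  | caaaccacbbb => caabcacbbb => caabcbbbb => caacbbbb => cabbbbb
  | bcbabccc => cbabccc => cbccc => cbc
  | aaba => aa
  | bcaaaabaaab => bcaaaaaab

ac->b; ba->; bcb->cb; cc->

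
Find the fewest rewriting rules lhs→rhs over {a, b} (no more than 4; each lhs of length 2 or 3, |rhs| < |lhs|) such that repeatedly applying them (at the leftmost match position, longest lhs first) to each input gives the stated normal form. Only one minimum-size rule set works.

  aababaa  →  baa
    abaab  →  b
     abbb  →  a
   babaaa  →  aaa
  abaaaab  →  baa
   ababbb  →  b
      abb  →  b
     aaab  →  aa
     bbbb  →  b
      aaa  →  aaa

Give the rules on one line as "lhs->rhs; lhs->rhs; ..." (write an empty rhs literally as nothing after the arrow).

  | aababaa => abbaa => baa
  | abaab => bab => b
  | abbb => bb => a
  | babaaa => bbaa => aaa

ab->; aba->b; bb->a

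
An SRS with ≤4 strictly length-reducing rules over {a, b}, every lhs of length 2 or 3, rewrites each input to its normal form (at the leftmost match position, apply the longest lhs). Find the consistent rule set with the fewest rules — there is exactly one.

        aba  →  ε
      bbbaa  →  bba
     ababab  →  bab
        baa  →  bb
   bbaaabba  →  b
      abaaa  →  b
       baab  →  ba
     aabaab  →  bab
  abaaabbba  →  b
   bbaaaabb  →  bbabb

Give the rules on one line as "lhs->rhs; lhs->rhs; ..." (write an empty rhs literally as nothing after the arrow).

aa->b; aba->; bbb->ba

  | aba => ε
  | bbbaa => baaa => bba
  | ababab => bab
  | baa => bb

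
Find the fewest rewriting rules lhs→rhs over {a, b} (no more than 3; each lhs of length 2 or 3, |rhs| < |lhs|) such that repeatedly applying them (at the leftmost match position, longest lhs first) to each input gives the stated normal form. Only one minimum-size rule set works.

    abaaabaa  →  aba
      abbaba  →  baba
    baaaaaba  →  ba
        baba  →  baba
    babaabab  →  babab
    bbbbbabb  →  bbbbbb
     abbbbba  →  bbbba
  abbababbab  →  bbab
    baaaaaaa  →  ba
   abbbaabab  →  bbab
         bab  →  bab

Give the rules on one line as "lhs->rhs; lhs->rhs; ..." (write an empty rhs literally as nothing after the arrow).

  | abaaabaa => abaabaa => abaa => aba
  | abbaba => baba
  | baaaaaba => baaaaba => baaaba => baaba => ba
  | baba

aa->a; aab->; abb->b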